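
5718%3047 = 2671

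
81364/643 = 126 + 346/643  =  126.54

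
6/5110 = 3/2555=0.00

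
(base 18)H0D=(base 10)5521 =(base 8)12621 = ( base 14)2025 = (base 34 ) 4QD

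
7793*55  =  428615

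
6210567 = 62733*99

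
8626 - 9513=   -  887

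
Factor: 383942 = 2^1*13^1*14767^1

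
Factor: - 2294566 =  -  2^1*43^1*26681^1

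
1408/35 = 40+8/35 = 40.23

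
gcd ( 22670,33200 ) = 10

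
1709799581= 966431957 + 743367624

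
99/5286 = 33/1762  =  0.02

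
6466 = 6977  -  511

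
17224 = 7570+9654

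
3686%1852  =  1834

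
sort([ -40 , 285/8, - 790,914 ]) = [- 790, - 40,  285/8,914]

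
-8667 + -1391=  - 10058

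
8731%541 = 75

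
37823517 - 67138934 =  - 29315417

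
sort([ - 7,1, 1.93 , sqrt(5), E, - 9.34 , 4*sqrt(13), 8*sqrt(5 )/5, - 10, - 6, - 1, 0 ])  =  [ - 10 , - 9.34,  -  7, - 6, - 1, 0,1, 1.93,sqrt(5 ), E,  8*sqrt(5)/5,4*sqrt( 13) ]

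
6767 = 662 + 6105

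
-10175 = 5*( - 2035)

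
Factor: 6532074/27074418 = 3^1*7^(-1 )*101^1*3593^1* 644629^( - 1 ) = 1088679/4512403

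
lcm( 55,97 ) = 5335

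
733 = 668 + 65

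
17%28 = 17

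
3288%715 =428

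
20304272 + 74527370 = 94831642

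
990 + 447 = 1437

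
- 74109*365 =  - 27049785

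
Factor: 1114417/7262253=3^( - 2 )*47^1 * 131^1*181^1*806917^(-1 ) 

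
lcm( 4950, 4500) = 49500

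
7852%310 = 102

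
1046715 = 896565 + 150150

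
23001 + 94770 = 117771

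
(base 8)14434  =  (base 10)6428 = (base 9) 8732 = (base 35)58N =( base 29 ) 7ij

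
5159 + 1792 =6951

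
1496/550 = 2+18/25 = 2.72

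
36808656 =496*74211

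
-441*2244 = - 989604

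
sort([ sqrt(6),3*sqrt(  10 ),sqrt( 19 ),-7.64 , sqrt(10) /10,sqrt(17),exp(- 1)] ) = [-7.64,sqrt(10) /10, exp( -1 ),sqrt(6 ),sqrt(17 ),sqrt(19),3*sqrt (10 )] 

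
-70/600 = -1 + 53/60 = - 0.12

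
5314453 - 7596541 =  -2282088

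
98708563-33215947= 65492616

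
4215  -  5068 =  - 853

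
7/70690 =7/70690  =  0.00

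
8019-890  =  7129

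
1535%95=15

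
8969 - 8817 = 152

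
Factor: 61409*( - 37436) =-2298907324  =  - 2^2*7^2*191^1*61409^1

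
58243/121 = 58243/121 = 481.35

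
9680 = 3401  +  6279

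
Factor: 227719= 227719^1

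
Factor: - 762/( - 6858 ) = 3^( - 2 )= 1/9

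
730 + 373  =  1103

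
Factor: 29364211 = 29^1*1012559^1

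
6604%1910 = 874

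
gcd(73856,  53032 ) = 8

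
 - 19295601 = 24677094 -43972695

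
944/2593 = 944/2593 = 0.36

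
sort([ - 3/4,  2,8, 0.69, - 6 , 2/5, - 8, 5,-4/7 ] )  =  [-8, - 6 , -3/4, - 4/7 , 2/5 , 0.69, 2,5 , 8] 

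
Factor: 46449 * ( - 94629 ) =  - 4395422421= - 3^3*13^1 * 397^1 * 31543^1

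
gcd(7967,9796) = 31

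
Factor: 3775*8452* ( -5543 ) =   -  176856620900 =- 2^2*5^2*23^1*151^1*241^1* 2113^1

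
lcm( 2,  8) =8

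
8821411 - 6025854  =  2795557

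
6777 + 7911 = 14688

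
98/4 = 24+1/2 = 24.50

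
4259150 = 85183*50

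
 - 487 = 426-913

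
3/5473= 3/5473=0.00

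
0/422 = 0 = 0.00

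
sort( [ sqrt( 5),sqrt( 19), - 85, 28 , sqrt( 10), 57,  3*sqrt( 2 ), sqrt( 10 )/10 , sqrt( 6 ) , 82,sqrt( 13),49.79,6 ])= [ - 85, sqrt( 10 ) /10, sqrt( 5), sqrt( 6),sqrt( 10) , sqrt( 13),3*sqrt(2 ),sqrt( 19),6,28, 49.79,57, 82]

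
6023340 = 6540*921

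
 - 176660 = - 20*8833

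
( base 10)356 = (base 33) AQ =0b101100100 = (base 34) ag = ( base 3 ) 111012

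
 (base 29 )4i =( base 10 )134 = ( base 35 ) 3t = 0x86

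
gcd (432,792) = 72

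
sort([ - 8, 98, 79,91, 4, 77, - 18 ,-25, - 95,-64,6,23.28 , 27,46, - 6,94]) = [ - 95, - 64,-25, - 18,-8,-6, 4, 6, 23.28, 27 , 46, 77, 79, 91, 94, 98]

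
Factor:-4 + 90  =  2^1*43^1 = 86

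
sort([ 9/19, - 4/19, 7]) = [ - 4/19,9/19, 7]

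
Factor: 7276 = 2^2*17^1*107^1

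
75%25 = 0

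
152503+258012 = 410515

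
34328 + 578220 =612548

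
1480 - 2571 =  - 1091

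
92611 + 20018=112629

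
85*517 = 43945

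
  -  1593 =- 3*531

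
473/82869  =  473/82869= 0.01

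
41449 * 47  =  1948103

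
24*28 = 672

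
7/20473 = 7/20473 = 0.00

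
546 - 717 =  - 171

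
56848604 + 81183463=138032067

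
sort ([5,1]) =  [1, 5 ] 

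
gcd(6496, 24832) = 32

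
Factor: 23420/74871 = 2^2*3^( - 3) * 5^1*47^(-1) * 59^ (-1)*1171^1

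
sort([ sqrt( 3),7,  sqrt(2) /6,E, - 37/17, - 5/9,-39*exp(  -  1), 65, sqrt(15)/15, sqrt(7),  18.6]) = [ - 39 * exp( - 1), - 37/17,-5/9,sqrt (2) /6, sqrt(15 ) /15,sqrt ( 3),  sqrt(7)  ,  E,  7, 18.6, 65 ] 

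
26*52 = 1352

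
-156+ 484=328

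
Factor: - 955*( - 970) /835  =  2^1*5^1*97^1*167^( - 1 )*191^1 = 185270/167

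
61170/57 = 1073 + 3/19  =  1073.16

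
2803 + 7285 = 10088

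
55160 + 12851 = 68011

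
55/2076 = 55/2076 = 0.03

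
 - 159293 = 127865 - 287158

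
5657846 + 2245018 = 7902864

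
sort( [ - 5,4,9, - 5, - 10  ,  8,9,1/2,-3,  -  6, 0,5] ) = [ - 10, - 6, - 5, - 5, - 3,0 , 1/2,4, 5, 8,9,9]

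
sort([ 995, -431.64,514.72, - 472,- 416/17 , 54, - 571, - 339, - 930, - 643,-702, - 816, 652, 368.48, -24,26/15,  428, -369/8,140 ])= [ - 930,- 816, - 702, - 643,- 571 ,  -  472 ,-431.64, -339,-369/8, - 416/17,  -  24, 26/15,54,140,368.48,428,514.72, 652, 995 ] 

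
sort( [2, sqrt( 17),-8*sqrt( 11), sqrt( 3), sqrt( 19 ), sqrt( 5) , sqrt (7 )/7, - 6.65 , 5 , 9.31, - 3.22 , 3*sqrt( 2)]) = [ - 8*sqrt (11), - 6.65, - 3.22,  sqrt( 7)/7, sqrt( 3),2,sqrt( 5), sqrt( 17),3*sqrt( 2),sqrt (19),  5,9.31] 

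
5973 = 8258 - 2285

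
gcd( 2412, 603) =603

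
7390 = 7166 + 224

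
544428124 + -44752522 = 499675602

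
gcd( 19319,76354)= 1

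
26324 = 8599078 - 8572754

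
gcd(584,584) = 584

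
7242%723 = 12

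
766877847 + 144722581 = 911600428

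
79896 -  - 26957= 106853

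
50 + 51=101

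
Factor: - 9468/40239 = -2^2*17^( - 1)= - 4/17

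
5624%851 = 518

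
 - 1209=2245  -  3454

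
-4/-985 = 4/985 = 0.00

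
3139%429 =136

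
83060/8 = 20765/2 =10382.50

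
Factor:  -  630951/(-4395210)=2^(  -  1 )*5^(- 1 )*239^( - 1)  *613^ ( - 1)*210317^1  =  210317/1465070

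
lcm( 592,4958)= 39664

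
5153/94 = 5153/94 =54.82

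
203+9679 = 9882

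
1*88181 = 88181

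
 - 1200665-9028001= - 10228666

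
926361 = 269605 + 656756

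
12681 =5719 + 6962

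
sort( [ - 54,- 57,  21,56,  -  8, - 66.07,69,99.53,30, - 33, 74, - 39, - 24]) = [-66.07, - 57, - 54, - 39, - 33, - 24, - 8,21,30,56, 69,74, 99.53]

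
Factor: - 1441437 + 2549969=2^2*431^1*643^1  =  1108532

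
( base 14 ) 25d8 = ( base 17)160B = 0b1101000000010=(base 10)6658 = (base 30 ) 7bs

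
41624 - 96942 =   -  55318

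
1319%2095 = 1319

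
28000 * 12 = 336000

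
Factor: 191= 191^1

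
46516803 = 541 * 85983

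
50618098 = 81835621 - 31217523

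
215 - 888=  - 673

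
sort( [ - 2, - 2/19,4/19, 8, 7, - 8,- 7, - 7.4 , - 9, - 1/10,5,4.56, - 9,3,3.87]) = [-9, - 9, - 8, - 7.4, - 7, - 2,- 2/19,-1/10,4/19,3 , 3.87,4.56,5,7,8 ]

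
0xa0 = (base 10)160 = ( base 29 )5f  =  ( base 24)6G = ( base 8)240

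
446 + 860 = 1306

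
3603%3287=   316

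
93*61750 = 5742750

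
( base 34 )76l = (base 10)8317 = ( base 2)10000001111101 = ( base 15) 26E7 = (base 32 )83t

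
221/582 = 221/582 = 0.38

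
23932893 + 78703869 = 102636762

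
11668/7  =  11668/7 = 1666.86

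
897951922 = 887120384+10831538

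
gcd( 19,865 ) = 1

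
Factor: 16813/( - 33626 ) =-2^( - 1 )= -1/2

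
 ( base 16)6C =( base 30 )3i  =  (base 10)108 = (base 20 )58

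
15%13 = 2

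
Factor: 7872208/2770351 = 2^4*911^(-1 )*3041^( - 1)*492013^1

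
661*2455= 1622755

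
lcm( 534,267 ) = 534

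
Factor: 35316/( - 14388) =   -  27/11 = - 3^3*11^( - 1 )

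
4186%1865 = 456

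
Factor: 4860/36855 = 12/91 =2^2*3^1*7^ (- 1 )*13^( - 1)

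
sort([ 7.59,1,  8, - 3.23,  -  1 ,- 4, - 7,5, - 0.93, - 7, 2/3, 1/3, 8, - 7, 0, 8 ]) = [ - 7,-7, - 7, - 4,-3.23, - 1, -0.93, 0 , 1/3,2/3,1,5, 7.59, 8 , 8,8]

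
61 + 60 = 121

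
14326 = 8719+5607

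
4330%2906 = 1424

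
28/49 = 4/7 = 0.57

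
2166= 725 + 1441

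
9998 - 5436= 4562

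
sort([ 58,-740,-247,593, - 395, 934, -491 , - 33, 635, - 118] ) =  [ - 740, - 491, -395, - 247, - 118 , - 33,58, 593,635,934 ]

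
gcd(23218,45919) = 47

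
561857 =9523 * 59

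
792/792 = 1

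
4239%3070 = 1169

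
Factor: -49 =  - 7^2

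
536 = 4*134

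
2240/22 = 1120/11 = 101.82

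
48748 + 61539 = 110287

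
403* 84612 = 34098636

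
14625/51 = 286 + 13/17 = 286.76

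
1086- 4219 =-3133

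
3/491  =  3/491 =0.01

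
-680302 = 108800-789102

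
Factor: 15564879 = 3^7 * 11^1*647^1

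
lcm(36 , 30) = 180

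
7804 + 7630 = 15434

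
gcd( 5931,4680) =9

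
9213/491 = 18 + 375/491 = 18.76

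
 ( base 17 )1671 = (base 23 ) ci5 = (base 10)6767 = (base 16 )1A6F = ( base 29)81A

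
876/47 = 876/47 = 18.64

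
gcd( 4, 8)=4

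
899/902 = 899/902 = 1.00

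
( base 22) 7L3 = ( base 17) d5b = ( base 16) f0d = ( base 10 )3853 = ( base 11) 2993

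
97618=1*97618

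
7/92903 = 7/92903 = 0.00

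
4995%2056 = 883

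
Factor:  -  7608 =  - 2^3* 3^1*317^1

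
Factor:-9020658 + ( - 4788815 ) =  - 37^1*373229^1 = - 13809473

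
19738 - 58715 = - 38977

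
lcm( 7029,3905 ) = 35145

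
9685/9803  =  9685/9803= 0.99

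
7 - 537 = - 530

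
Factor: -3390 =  - 2^1 * 3^1 * 5^1*113^1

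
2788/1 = 2788 = 2788.00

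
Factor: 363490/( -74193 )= - 2^1* 3^( - 1)  *  5^1  *7^(-1)*163^1*223^1*3533^(-1 ) 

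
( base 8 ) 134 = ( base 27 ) 3B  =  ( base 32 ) 2S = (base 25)3h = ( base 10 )92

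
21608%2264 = 1232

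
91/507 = 7/39 = 0.18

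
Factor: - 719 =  - 719^1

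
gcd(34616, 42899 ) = 1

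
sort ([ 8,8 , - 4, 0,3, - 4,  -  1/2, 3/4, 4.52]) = [ - 4,-4, - 1/2, 0, 3/4, 3, 4.52, 8, 8] 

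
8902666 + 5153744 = 14056410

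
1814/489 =3 + 347/489 = 3.71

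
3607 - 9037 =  - 5430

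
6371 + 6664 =13035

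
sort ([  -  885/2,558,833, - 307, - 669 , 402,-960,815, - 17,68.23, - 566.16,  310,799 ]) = [ - 960, - 669, - 566.16, - 885/2,  -  307 , - 17,68.23 , 310 , 402,558,799,815,833]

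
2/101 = 2/101 = 0.02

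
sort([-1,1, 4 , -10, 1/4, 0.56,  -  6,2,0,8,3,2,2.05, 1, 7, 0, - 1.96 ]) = [ - 10, - 6 , - 1.96,-1 , 0,0, 1/4, 0.56, 1, 1, 2, 2,2.05, 3,4, 7, 8]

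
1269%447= 375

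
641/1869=641/1869 =0.34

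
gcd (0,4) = 4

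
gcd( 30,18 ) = 6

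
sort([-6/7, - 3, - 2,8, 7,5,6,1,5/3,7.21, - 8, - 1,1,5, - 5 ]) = [ - 8, - 5, - 3 , - 2, - 1, - 6/7, 1,1,5/3,5,5 , 6 , 7,7.21, 8 ]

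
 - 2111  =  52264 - 54375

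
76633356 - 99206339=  - 22572983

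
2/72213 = 2/72213=0.00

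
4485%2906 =1579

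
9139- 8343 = 796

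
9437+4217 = 13654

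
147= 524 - 377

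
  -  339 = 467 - 806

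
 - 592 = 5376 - 5968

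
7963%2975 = 2013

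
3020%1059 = 902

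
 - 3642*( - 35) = 127470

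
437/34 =437/34 = 12.85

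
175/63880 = 35/12776 = 0.00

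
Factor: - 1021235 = -5^1* 29^1 * 7043^1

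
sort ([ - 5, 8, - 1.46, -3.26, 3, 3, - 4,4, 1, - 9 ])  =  [ - 9, - 5,-4,  -  3.26, - 1.46, 1,3,  3,4, 8]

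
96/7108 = 24/1777 = 0.01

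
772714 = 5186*149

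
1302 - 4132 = -2830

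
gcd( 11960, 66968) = 8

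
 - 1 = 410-411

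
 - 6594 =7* ( - 942)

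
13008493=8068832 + 4939661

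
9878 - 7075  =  2803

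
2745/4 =2745/4 = 686.25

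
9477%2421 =2214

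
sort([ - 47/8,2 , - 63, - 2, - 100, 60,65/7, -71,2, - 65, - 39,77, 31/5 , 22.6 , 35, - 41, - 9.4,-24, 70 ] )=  [ -100, - 71 , - 65,  -  63, - 41,  -  39,-24, - 9.4, - 47/8, - 2,2,2,31/5, 65/7, 22.6,35, 60,70,77]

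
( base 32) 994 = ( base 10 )9508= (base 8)22444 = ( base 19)1768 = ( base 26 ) E1I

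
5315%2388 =539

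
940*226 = 212440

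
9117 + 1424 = 10541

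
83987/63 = 83987/63 = 1333.13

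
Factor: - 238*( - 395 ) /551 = 94010/551  =  2^1*  5^1*7^1*17^1*19^(-1)*29^( - 1)*79^1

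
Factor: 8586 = 2^1*3^4*53^1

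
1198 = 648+550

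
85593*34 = 2910162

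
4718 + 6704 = 11422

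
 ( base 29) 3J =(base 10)106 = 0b1101010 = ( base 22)4I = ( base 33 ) 37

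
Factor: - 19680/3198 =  - 80/13 = - 2^4 * 5^1*13^ ( - 1) 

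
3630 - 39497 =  - 35867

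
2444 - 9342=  - 6898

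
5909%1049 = 664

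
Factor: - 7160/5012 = -2^1 * 5^1*7^ ( - 1 ) = -10/7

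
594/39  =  198/13 = 15.23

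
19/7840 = 19/7840 = 0.00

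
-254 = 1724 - 1978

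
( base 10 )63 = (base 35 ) 1S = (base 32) 1V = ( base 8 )77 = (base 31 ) 21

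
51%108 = 51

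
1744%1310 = 434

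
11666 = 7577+4089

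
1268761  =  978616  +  290145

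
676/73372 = 13/1411  =  0.01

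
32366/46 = 16183/23 = 703.61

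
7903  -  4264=3639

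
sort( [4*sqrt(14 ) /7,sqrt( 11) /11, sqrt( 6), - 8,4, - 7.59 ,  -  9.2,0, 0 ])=[ - 9.2,-8, - 7.59, 0, 0, sqrt(11 ) /11, 4*sqrt(14)/7, sqrt(6),4] 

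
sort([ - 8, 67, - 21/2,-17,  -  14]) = [ - 17, - 14 ,  -  21/2 , - 8, 67] 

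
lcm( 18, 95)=1710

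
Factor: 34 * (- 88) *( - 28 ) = 83776  =  2^6*7^1* 11^1*17^1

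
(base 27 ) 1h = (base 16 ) 2C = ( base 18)28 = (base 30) 1e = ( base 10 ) 44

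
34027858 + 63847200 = 97875058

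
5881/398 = 5881/398 = 14.78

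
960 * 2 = 1920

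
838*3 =2514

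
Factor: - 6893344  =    -  2^5*215417^1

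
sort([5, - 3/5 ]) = [ - 3/5, 5 ] 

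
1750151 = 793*2207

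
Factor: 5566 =2^1*11^2*23^1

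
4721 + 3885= 8606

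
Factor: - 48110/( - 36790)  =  17/13= 13^( - 1) * 17^1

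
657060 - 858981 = -201921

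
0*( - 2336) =0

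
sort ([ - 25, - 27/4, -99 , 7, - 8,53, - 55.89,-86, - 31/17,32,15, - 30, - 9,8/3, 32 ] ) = [-99, - 86,-55.89, - 30, - 25, - 9, - 8, - 27/4,-31/17,8/3,7,15,32,32,53]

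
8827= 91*97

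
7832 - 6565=1267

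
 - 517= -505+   -  12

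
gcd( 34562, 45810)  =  2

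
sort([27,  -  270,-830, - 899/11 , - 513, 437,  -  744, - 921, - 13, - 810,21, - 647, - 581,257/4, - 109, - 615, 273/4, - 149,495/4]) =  [ - 921,-830,- 810, - 744,  -  647, - 615, - 581, - 513, - 270, - 149, - 109, - 899/11,  -  13,  21,27,257/4, 273/4,495/4,437]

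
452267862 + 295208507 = 747476369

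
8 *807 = 6456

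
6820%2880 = 1060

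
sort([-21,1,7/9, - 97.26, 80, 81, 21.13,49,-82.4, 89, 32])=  [ - 97.26, - 82.4,-21, 7/9,  1 , 21.13,32, 49,  80,81, 89]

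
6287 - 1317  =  4970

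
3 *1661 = 4983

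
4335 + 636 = 4971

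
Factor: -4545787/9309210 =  - 2^( - 1 )*3^( - 1)*5^( - 1 )*61^ (  -  1 ) * 1093^1 * 4159^1*5087^ ( - 1 )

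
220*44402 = 9768440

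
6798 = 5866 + 932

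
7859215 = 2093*3755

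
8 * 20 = 160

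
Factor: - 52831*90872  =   - 4800858632  =  - 2^3*23^1*37^1*307^1*2297^1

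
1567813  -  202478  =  1365335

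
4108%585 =13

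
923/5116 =923/5116 = 0.18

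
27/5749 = 27/5749 = 0.00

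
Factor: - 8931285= - 3^2*5^1*11^1*18043^1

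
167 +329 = 496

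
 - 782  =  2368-3150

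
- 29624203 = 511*( - 57973 )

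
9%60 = 9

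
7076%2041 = 953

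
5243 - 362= 4881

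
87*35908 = 3123996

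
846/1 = 846=846.00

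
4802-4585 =217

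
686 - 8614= - 7928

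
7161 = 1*7161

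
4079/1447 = 2 + 1185/1447 = 2.82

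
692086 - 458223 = 233863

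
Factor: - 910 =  - 2^1*5^1  *7^1*13^1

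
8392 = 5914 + 2478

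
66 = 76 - 10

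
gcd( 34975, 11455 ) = 5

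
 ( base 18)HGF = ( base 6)42523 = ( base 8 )13263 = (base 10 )5811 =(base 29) 6QB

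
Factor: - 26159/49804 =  -2^(  -  2)*7^1*37^1*101^1*12451^( - 1)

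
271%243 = 28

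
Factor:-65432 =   -  2^3*8179^1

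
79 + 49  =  128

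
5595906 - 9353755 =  - 3757849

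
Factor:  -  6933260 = - 2^2 * 5^1*61^1 * 5683^1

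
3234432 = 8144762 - 4910330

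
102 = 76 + 26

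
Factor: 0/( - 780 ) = 0 = 0^1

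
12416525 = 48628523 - 36211998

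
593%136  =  49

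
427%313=114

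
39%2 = 1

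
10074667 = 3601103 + 6473564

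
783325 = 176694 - -606631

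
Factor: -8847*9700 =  - 85815900 = - 2^2*3^2*5^2*97^1*983^1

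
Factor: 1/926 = 2^( - 1 )*463^(-1)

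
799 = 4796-3997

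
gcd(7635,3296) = 1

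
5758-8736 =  - 2978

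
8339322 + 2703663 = 11042985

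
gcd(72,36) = 36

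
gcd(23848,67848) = 88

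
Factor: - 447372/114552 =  - 2^( - 1) * 17^2*37^( - 1 )= - 289/74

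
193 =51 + 142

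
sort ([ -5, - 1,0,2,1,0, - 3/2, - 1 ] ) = [ - 5, - 3/2, - 1,-1,0,0,1, 2 ]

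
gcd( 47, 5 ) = 1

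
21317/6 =3552 + 5/6= 3552.83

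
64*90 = 5760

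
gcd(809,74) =1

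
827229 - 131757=695472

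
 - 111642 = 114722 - 226364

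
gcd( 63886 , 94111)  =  1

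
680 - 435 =245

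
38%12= 2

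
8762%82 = 70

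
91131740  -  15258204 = 75873536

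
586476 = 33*17772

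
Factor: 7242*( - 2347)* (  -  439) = 7461671586 = 2^1 * 3^1*17^1 * 71^1 *439^1*2347^1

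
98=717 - 619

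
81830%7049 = 4291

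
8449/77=1207/11 = 109.73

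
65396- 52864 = 12532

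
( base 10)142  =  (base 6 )354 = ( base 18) 7g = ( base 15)97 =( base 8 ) 216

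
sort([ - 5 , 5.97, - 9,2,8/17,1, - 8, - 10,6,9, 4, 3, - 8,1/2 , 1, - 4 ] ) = [  -  10,-9, - 8, - 8, - 5, - 4,8/17,  1/2, 1,1 , 2, 3,4,  5.97, 6,9]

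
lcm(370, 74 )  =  370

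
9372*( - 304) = -2849088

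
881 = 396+485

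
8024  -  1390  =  6634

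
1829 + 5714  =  7543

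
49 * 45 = 2205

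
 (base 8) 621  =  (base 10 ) 401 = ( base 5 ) 3101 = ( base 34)BR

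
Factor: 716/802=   358/401 = 2^1*179^1 * 401^( - 1) 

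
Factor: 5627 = 17^1*331^1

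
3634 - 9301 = -5667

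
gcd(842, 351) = 1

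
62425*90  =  5618250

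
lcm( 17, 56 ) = 952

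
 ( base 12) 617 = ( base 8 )1563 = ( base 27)15J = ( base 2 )1101110011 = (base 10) 883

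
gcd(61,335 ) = 1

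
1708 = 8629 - 6921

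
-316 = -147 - 169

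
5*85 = 425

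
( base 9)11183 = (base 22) f8a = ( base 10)7446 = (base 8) 16426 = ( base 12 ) 4386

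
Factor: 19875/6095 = 3^1 * 5^2*23^( - 1)= 75/23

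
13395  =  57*235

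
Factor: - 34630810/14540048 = -2^( - 3) *5^1*23^( - 1)  *  39511^(-1 ) *3463081^1 = - 17315405/7270024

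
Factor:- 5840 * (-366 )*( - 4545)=-9714664800 = - 2^5*3^3*5^2 * 61^1*73^1*101^1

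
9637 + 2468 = 12105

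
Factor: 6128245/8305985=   17^2*31^(  -  1)*41^( - 1) * 1307^( - 1 )*4241^1 = 1225649/1661197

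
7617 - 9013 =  - 1396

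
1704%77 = 10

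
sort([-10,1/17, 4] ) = [ - 10,1/17, 4 ] 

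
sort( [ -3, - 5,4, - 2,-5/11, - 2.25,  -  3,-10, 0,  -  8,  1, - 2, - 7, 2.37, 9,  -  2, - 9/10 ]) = [-10 ,  -  8,  -  7,- 5, - 3, - 3, -2.25,-2, - 2,  -  2, - 9/10,  -  5/11, 0, 1, 2.37, 4, 9]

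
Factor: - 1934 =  - 2^1*967^1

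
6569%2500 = 1569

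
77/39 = 1 + 38/39=1.97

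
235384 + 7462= 242846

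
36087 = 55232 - 19145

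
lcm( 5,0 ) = 0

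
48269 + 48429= 96698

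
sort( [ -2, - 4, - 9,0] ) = [- 9, - 4,-2,0 ] 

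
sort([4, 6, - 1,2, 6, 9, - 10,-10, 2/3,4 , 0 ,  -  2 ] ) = [ - 10, - 10, - 2, - 1,0,2/3,2,4,4,6,6,9 ]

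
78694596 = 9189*8564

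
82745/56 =82745/56 = 1477.59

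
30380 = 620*49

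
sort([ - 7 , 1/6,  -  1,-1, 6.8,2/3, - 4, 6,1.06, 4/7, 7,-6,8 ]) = [- 7, -6,-4, - 1,  -  1,1/6, 4/7, 2/3 , 1.06,6,6.8, 7, 8] 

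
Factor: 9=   3^2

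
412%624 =412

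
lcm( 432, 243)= 3888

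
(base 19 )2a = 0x30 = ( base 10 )48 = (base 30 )1I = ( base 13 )39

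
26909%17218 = 9691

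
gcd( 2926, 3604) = 2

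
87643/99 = 885 + 28/99= 885.28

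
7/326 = 7/326=   0.02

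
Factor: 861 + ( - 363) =2^1*3^1*83^1=498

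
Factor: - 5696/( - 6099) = 2^6*3^( - 1)*19^( - 1)*89^1*107^( - 1)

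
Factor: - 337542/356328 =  - 557/588 = - 2^( - 2)*3^(-1)*7^( - 2)*557^1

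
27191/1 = 27191 = 27191.00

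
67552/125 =67552/125 = 540.42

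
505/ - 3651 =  - 1 + 3146/3651 = - 0.14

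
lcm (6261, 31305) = 31305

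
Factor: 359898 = 2^1*3^1*7^1*11^1*  19^1*41^1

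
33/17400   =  11/5800 = 0.00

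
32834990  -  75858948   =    -  43023958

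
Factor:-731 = - 17^1*43^1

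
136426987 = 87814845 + 48612142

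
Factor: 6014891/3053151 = 3^( - 2 )*23^1*103^1*2539^1*339239^(-1)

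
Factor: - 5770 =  - 2^1*5^1 * 577^1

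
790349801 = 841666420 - 51316619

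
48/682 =24/341 = 0.07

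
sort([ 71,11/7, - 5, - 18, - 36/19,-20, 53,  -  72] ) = [ - 72 ,  -  20, - 18, - 5 ,-36/19, 11/7,53, 71]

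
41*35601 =1459641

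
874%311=252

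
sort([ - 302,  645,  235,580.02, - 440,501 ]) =[ - 440,- 302, 235,501 , 580.02, 645 ]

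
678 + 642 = 1320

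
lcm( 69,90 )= 2070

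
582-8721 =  - 8139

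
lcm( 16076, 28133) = 112532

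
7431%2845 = 1741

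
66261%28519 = 9223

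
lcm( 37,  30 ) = 1110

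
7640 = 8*955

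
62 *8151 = 505362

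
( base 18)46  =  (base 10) 78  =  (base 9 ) 86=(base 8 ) 116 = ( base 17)4A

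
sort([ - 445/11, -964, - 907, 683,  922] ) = [ - 964, - 907, - 445/11 , 683,922 ]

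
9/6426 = 1/714 = 0.00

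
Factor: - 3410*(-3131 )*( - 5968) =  - 63718605280 = - 2^5 * 5^1*11^1*31^2*101^1 * 373^1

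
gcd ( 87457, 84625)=1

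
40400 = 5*8080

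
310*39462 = 12233220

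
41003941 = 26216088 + 14787853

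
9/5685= 3/1895  =  0.00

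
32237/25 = 1289+12/25 =1289.48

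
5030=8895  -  3865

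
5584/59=94+38/59= 94.64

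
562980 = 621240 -58260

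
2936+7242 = 10178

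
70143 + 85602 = 155745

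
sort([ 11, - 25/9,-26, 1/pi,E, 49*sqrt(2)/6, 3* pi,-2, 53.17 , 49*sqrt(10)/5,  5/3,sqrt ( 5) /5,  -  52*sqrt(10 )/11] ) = [  -  26, - 52*sqrt( 10)/11, - 25/9, - 2,1/pi,sqrt( 5)/5, 5/3,E, 3*pi,11, 49 * sqrt(2 ) /6,49*sqrt (10 )/5, 53.17] 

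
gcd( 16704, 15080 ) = 232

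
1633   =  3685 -2052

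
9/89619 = 3/29873 =0.00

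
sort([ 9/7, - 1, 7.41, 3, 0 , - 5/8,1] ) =[-1, - 5/8,0, 1,9/7 , 3, 7.41 ] 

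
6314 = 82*77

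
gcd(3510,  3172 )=26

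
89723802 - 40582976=49140826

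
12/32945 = 12/32945 = 0.00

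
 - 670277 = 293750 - 964027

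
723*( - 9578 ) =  - 6924894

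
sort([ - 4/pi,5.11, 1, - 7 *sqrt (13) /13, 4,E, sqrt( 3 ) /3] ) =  [  -  7*sqrt(13) /13,-4/pi,  sqrt(3 )/3,1, E,4,5.11]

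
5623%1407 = 1402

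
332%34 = 26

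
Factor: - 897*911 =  - 3^1*13^1*23^1 * 911^1  =  - 817167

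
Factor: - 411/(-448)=2^( - 6 )* 3^1 * 7^(-1)*137^1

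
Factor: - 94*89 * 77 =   -  644182  =  -2^1*7^1*11^1*47^1*89^1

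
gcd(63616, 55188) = 28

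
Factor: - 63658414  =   - 2^1*31829207^1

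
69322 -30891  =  38431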